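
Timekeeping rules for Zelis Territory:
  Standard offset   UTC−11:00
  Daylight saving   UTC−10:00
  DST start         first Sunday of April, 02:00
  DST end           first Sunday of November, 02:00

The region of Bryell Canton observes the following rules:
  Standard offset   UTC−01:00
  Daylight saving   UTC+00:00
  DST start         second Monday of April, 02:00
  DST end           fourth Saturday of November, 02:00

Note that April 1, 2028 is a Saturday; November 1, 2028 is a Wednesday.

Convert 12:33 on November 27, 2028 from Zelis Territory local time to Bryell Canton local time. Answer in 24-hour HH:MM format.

1 April 2028 is a Saturday, so the first Sunday is April 2.
1 November 2028 is a Wednesday, so the first Sunday is November 5.
Daylight saving runs 2 April – 5 November; November 27, 2028 is outside that window, so Zelis Territory is on standard time at UTC−11:00.
12:33 Zelis Territory + 11h = 23:33 UTC.
1 April 2028 is a Saturday, so the first Monday is April 3 and the second is April 10.
1 November 2028 is a Wednesday, so the first Saturday is November 4 and the fourth is November 25.
At the standard offset (UTC−01:00), 23:33 UTC − 1h = 22:33 Bryell Canton standard time.
Daylight saving runs 10 April – 25 November; the standard-time date in Bryell Canton, November 27, 2028, is outside that window, so Bryell Canton is on standard time at UTC−01:00.
23:33 UTC − 1h = 22:33 Bryell Canton.

22:33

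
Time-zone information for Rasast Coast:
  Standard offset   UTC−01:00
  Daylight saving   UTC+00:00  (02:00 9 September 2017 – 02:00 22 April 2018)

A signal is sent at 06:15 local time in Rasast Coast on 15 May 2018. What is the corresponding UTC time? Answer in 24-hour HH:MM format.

Daylight saving runs 9 September 2017 – 22 April 2018; 15 May 2018 is outside that window, so Rasast Coast is on standard time at UTC−01:00.
06:15 local + 1h = 07:15 UTC.

07:15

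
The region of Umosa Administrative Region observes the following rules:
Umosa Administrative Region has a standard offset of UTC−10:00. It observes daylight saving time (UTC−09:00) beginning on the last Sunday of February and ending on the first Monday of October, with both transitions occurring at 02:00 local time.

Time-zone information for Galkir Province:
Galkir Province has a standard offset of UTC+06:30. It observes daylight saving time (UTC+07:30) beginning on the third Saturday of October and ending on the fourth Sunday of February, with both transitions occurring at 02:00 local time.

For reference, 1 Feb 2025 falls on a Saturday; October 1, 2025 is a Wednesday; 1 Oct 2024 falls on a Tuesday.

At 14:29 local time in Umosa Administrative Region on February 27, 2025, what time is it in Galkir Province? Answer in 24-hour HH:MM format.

05:59

1 February 2025 is a Saturday, so Sundays fall on 2, 9, 16, 23; the last is February 23.
1 October 2025 is a Wednesday, so the first Monday is October 6.
Daylight saving runs 23 February – 6 October; February 27, 2025 is inside that window, so Umosa Administrative Region is at UTC−09:00.
14:29 Umosa Administrative Region + 9h = 23:29 UTC.
1 October 2024 is a Tuesday, so the first Saturday is October 5 and the third is October 19.
1 February 2025 is a Saturday, so the first Sunday is February 2 and the fourth is February 23.
At the standard offset (UTC+06:30), 23:29 UTC + 6h30m = 05:59 Galkir Province standard time (rolling into the next day, 28 February 2025).
The standard-time date in Galkir Province, February 28, 2025, is outside the daylight-saving period (19 October 2024 – 23 February 2025), so Galkir Province is on standard time, UTC+06:30.
23:29 UTC + 6h30m = 05:59 Galkir Province (rolling into the next day, 28 February 2025).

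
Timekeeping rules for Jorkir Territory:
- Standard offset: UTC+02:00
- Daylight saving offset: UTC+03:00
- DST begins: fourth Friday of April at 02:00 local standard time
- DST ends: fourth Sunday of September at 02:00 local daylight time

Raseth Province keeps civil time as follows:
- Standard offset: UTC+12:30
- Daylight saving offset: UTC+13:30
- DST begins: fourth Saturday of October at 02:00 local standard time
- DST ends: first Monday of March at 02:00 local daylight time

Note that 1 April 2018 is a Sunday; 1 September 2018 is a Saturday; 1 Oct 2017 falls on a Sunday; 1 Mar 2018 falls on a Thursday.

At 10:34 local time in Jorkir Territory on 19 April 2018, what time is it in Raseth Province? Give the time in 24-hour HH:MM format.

21:04

1 April 2018 is a Sunday, so the first Friday is April 6 and the fourth is April 27.
1 September 2018 is a Saturday, so the first Sunday is September 2 and the fourth is September 23.
Daylight saving runs 27 April – 23 September; 19 April 2018 is outside that window, so Jorkir Territory is on standard time at UTC+02:00.
10:34 Jorkir Territory − 2h = 08:34 UTC.
1 October 2017 is a Sunday, so the first Saturday is October 7 and the fourth is October 28.
1 March 2018 is a Thursday, so the first Monday is March 5.
At the standard offset (UTC+12:30), 08:34 UTC + 12h30m = 21:04 Raseth Province standard time.
The standard-time date in Raseth Province, 19 April 2018, does not fall between 28 October 2017 and 5 March 2018, so daylight saving is not in effect and Raseth Province is at UTC+12:30.
08:34 UTC + 12h30m = 21:04 Raseth Province.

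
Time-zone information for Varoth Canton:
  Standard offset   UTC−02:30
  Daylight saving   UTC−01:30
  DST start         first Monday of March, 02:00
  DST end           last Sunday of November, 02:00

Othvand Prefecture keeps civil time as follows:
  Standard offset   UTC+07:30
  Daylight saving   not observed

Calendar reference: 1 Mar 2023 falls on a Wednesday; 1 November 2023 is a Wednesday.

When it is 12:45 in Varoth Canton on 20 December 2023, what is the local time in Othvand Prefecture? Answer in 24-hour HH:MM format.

22:45

1 March 2023 is a Wednesday, so the first Monday is March 6.
1 November 2023 is a Wednesday, so Sundays fall on 5, 12, 19, 26; the last is November 26.
20 December 2023 is outside the daylight-saving period (6 March – 26 November), so Varoth Canton is on standard time, UTC−02:30.
12:45 Varoth Canton + 2h30m = 15:15 UTC.
Othvand Prefecture stays on UTC+07:30 all year.
15:15 UTC + 7h30m = 22:45 Othvand Prefecture.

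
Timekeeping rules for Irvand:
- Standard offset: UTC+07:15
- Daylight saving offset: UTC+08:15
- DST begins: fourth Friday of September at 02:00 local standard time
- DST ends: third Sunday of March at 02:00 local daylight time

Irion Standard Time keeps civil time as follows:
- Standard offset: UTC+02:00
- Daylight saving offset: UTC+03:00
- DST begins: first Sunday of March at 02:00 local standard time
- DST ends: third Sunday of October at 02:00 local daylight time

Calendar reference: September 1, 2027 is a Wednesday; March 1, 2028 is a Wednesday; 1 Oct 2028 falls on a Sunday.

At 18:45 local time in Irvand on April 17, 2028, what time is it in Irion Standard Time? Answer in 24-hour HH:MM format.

1 September 2027 is a Wednesday, so the first Friday is September 3 and the fourth is September 24.
1 March 2028 is a Wednesday, so the first Sunday is March 5 and the third is March 19.
April 17, 2028 is outside the daylight-saving period (24 September 2027 – 19 March 2028), so Irvand is on standard time, UTC+07:15.
18:45 Irvand − 7h15m = 11:30 UTC.
1 March 2028 is a Wednesday, so the first Sunday is March 5.
1 October 2028 is a Sunday, so the first Sunday is October 1 and the third is October 15.
At the standard offset (UTC+02:00), 11:30 UTC + 2h = 13:30 Irion Standard Time standard time.
The standard-time date in Irion Standard Time, April 17, 2028, falls between 5 March and 15 October, so daylight saving is in effect and Irion Standard Time is at UTC+03:00.
11:30 UTC + 3h = 14:30 Irion Standard Time.

14:30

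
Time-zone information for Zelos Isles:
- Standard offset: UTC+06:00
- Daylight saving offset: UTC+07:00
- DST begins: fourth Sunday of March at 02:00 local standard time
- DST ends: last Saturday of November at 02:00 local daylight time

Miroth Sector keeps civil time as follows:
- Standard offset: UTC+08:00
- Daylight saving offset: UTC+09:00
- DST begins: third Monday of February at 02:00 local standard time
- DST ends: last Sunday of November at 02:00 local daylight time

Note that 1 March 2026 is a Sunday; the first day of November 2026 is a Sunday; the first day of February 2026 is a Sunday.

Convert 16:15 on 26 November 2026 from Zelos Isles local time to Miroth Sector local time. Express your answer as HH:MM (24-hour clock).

1 March 2026 is a Sunday, so the first Sunday is March 1 and the fourth is March 22.
1 November 2026 is a Sunday, so Saturdays fall on 7, 14, 21, 28; the last is November 28.
26 November 2026 lies within the daylight-saving period (22 March – 28 November), so Zelos Isles is on daylight time, UTC+07:00.
16:15 Zelos Isles − 7h = 09:15 UTC.
1 February 2026 is a Sunday, so the first Monday is February 2 and the third is February 16.
1 November 2026 is a Sunday, so Sundays fall on 1, 8, 15, 22, 29; the last is November 29.
At the standard offset (UTC+08:00), 09:15 UTC + 8h = 17:15 Miroth Sector standard time.
The standard-time date in Miroth Sector, 26 November 2026, falls between 16 February and 29 November, so daylight saving is in effect and Miroth Sector is at UTC+09:00.
09:15 UTC + 9h = 18:15 Miroth Sector.

18:15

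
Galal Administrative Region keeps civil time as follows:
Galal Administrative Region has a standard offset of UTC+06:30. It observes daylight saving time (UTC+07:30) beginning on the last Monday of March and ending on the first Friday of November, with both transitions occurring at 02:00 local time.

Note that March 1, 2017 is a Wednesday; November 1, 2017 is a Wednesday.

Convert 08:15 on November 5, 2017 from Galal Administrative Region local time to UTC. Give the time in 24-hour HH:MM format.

1 March 2017 is a Wednesday, so Mondays fall on 6, 13, 20, 27; the last is March 27.
1 November 2017 is a Wednesday, so the first Friday is November 3.
November 5, 2017 is outside the daylight-saving period (27 March – 3 November), so Galal Administrative Region is on standard time, UTC+06:30.
08:15 local − 6h30m = 01:45 UTC.

01:45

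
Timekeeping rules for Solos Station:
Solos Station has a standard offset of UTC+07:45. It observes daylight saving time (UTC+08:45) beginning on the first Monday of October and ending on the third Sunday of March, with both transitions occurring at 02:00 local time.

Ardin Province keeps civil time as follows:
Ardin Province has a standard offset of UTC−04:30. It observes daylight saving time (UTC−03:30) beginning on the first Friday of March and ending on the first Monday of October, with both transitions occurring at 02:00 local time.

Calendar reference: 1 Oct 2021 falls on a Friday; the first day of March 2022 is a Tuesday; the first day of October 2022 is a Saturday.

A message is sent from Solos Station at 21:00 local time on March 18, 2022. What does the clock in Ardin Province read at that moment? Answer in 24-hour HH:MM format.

1 October 2021 is a Friday, so the first Monday is October 4.
1 March 2022 is a Tuesday, so the first Sunday is March 6 and the third is March 20.
March 18, 2022 lies within the daylight-saving period (4 October 2021 – 20 March 2022), so Solos Station is on daylight time, UTC+08:45.
21:00 Solos Station − 8h45m = 12:15 UTC.
1 March 2022 is a Tuesday, so the first Friday is March 4.
1 October 2022 is a Saturday, so the first Monday is October 3.
At the standard offset (UTC−04:30), 12:15 UTC − 4h30m = 07:45 Ardin Province standard time.
The standard-time date in Ardin Province, March 18, 2022, falls between 4 March and 3 October, so daylight saving is in effect and Ardin Province is at UTC−03:30.
12:15 UTC − 3h30m = 08:45 Ardin Province.

08:45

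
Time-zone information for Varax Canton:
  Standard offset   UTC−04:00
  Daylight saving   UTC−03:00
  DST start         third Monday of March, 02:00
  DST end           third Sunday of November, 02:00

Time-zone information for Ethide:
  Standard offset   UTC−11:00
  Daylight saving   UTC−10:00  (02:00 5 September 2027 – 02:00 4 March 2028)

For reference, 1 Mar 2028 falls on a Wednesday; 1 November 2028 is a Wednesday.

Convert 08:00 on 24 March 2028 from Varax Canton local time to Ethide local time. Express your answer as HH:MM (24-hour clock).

00:00

1 March 2028 is a Wednesday, so the first Monday is March 6 and the third is March 20.
1 November 2028 is a Wednesday, so the first Sunday is November 5 and the third is November 19.
24 March 2028 lies within the daylight-saving period (20 March – 19 November), so Varax Canton is on daylight time, UTC−03:00.
08:00 Varax Canton + 3h = 11:00 UTC.
At the standard offset (UTC−11:00), 11:00 UTC − 11h = 00:00 Ethide standard time.
Daylight saving runs 5 September 2027 – 4 March 2028; the standard-time date in Ethide, 24 March 2028, is outside that window, so Ethide is on standard time at UTC−11:00.
11:00 UTC − 11h = 00:00 Ethide.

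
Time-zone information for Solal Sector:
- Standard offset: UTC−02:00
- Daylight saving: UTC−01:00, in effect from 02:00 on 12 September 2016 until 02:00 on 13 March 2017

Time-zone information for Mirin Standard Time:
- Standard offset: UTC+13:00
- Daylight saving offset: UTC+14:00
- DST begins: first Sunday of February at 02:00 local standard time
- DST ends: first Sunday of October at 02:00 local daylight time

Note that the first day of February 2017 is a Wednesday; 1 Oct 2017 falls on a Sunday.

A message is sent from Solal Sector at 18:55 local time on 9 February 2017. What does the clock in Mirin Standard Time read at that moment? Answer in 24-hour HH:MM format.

09:55

9 February 2017 lies within the daylight-saving period (12 September 2016 – 13 March 2017), so Solal Sector is on daylight time, UTC−01:00.
18:55 Solal Sector + 1h = 19:55 UTC.
1 February 2017 is a Wednesday, so the first Sunday is February 5.
1 October 2017 is a Sunday, so the first Sunday is October 1.
At the standard offset (UTC+13:00), 19:55 UTC + 13h = 08:55 Mirin Standard Time standard time (rolling into the next day, 10 February 2017).
Daylight saving runs 5 February – 1 October; the standard-time date in Mirin Standard Time, 10 February 2017, is inside that window, so Mirin Standard Time is at UTC+14:00.
19:55 UTC + 14h = 09:55 Mirin Standard Time (rolling into the next day, 10 February 2017).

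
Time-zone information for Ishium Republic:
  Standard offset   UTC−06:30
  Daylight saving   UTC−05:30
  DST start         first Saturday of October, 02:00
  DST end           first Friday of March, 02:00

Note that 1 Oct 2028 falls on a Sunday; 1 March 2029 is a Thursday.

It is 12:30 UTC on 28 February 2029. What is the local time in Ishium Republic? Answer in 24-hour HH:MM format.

07:00

1 October 2028 is a Sunday, so the first Saturday is October 7.
1 March 2029 is a Thursday, so the first Friday is March 2.
At the standard offset (UTC−06:30), 12:30 UTC − 6h30m = 06:00 Ishium Republic standard time.
The standard-time date in Ishium Republic, 28 February 2029, falls between 7 October 2028 and 2 March 2029, so daylight saving is in effect and Ishium Republic is at UTC−05:30.
12:30 UTC − 5h30m = 07:00 local.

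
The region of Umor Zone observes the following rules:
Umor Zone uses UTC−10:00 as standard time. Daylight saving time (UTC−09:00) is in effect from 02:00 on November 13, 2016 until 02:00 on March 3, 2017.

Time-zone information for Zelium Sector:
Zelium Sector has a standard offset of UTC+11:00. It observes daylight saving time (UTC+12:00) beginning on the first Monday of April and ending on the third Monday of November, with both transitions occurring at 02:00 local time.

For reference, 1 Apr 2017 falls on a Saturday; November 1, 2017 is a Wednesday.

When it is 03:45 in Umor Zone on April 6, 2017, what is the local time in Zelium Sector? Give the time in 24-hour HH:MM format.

01:45

April 6, 2017 does not fall between 13 November 2016 and 3 March 2017, so daylight saving is not in effect and Umor Zone is at UTC−10:00.
03:45 Umor Zone + 10h = 13:45 UTC.
1 April 2017 is a Saturday, so the first Monday is April 3.
1 November 2017 is a Wednesday, so the first Monday is November 6 and the third is November 20.
At the standard offset (UTC+11:00), 13:45 UTC + 11h = 00:45 Zelium Sector standard time (rolling into the next day, 7 April 2017).
Daylight saving runs 3 April – 20 November; the standard-time date in Zelium Sector, April 7, 2017, is inside that window, so Zelium Sector is at UTC+12:00.
13:45 UTC + 12h = 01:45 Zelium Sector (rolling into the next day, 7 April 2017).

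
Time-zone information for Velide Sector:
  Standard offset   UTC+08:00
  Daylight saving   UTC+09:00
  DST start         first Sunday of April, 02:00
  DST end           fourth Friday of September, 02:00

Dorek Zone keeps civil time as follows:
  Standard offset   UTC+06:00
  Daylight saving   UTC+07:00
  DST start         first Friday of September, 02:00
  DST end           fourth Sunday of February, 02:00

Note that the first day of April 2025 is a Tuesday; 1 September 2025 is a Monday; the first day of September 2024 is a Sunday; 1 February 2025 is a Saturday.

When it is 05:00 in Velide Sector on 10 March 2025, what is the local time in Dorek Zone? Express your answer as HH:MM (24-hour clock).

1 April 2025 is a Tuesday, so the first Sunday is April 6.
1 September 2025 is a Monday, so the first Friday is September 5 and the fourth is September 26.
10 March 2025 does not fall between 6 April and 26 September, so daylight saving is not in effect and Velide Sector is at UTC+08:00.
05:00 Velide Sector − 8h = 21:00 UTC (rolling into the previous day, 9 March 2025).
1 September 2024 is a Sunday, so the first Friday is September 6.
1 February 2025 is a Saturday, so the first Sunday is February 2 and the fourth is February 23.
At the standard offset (UTC+06:00), 21:00 UTC + 6h = 03:00 Dorek Zone standard time (rolling into the next day, 10 March 2025).
Daylight saving runs 6 September 2024 – 23 February 2025; the standard-time date in Dorek Zone, 10 March 2025, is outside that window, so Dorek Zone is on standard time at UTC+06:00.
21:00 UTC + 6h = 03:00 Dorek Zone (rolling into the next day, 10 March 2025).

03:00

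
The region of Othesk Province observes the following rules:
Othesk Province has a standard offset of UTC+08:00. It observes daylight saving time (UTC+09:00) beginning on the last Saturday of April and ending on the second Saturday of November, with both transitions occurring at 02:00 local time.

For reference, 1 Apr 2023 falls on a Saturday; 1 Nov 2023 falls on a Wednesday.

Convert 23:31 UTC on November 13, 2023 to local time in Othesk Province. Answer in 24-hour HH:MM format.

07:31

1 April 2023 is a Saturday, so Saturdays fall on 1, 8, 15, 22, 29; the last is April 29.
1 November 2023 is a Wednesday, so the first Saturday is November 4 and the second is November 11.
At the standard offset (UTC+08:00), 23:31 UTC + 8h = 07:31 Othesk Province standard time (rolling into the next day, 14 November 2023).
The standard-time date in Othesk Province, November 14, 2023, does not fall between 29 April and 11 November, so daylight saving is not in effect and Othesk Province is at UTC+08:00.
23:31 UTC + 8h = 07:31 local (rolling into the next day, 14 November 2023).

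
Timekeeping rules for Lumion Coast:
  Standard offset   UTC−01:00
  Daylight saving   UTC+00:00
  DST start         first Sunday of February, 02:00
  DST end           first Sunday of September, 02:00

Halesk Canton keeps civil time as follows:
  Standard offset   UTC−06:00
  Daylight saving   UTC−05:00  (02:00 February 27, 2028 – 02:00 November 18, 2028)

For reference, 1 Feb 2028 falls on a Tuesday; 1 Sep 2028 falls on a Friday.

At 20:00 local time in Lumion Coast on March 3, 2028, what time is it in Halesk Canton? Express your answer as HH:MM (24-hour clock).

15:00

1 February 2028 is a Tuesday, so the first Sunday is February 6.
1 September 2028 is a Friday, so the first Sunday is September 3.
March 3, 2028 falls between 6 February and 3 September, so daylight saving is in effect and Lumion Coast is at UTC+00:00.
20:00 Lumion Coast − 0h = 20:00 UTC.
At the standard offset (UTC−06:00), 20:00 UTC − 6h = 14:00 Halesk Canton standard time.
Daylight saving runs 27 February – 18 November; the standard-time date in Halesk Canton, March 3, 2028, is inside that window, so Halesk Canton is at UTC−05:00.
20:00 UTC − 5h = 15:00 Halesk Canton.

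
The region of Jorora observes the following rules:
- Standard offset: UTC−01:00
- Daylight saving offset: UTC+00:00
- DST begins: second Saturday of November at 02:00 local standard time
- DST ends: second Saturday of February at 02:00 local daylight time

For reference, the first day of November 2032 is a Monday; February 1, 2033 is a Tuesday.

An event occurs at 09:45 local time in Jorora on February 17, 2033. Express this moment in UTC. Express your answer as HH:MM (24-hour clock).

1 November 2032 is a Monday, so the first Saturday is November 6 and the second is November 13.
1 February 2033 is a Tuesday, so the first Saturday is February 5 and the second is February 12.
February 17, 2033 is outside the daylight-saving period (13 November 2032 – 12 February 2033), so Jorora is on standard time, UTC−01:00.
09:45 local + 1h = 10:45 UTC.

10:45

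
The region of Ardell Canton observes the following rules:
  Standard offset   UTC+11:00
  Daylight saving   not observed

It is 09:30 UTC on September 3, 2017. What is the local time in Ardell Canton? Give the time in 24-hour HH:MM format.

Ardell Canton has no daylight saving, so its offset is UTC+11:00 year-round.
09:30 UTC + 11h = 20:30 local.

20:30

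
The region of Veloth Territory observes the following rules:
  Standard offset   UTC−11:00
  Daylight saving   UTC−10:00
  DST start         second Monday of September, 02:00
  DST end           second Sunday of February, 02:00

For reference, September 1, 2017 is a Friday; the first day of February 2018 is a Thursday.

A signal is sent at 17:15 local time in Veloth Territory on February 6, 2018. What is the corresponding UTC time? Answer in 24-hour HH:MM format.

03:15

1 September 2017 is a Friday, so the first Monday is September 4 and the second is September 11.
1 February 2018 is a Thursday, so the first Sunday is February 4 and the second is February 11.
Daylight saving runs 11 September 2017 – 11 February 2018; February 6, 2018 is inside that window, so Veloth Territory is at UTC−10:00.
17:15 local + 10h = 03:15 UTC (rolling into the next day, 7 February 2018).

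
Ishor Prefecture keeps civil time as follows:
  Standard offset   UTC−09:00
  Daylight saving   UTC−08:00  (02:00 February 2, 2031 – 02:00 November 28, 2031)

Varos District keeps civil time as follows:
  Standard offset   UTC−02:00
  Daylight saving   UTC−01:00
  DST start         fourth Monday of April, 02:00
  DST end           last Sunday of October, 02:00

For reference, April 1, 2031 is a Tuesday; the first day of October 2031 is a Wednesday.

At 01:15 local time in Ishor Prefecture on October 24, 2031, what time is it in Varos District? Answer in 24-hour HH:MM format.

October 24, 2031 falls between 2 February and 28 November, so daylight saving is in effect and Ishor Prefecture is at UTC−08:00.
01:15 Ishor Prefecture + 8h = 09:15 UTC.
1 April 2031 is a Tuesday, so the first Monday is April 7 and the fourth is April 28.
1 October 2031 is a Wednesday, so Sundays fall on 5, 12, 19, 26; the last is October 26.
At the standard offset (UTC−02:00), 09:15 UTC − 2h = 07:15 Varos District standard time.
The standard-time date in Varos District, October 24, 2031, lies within the daylight-saving period (28 April – 26 October), so Varos District is on daylight time, UTC−01:00.
09:15 UTC − 1h = 08:15 Varos District.

08:15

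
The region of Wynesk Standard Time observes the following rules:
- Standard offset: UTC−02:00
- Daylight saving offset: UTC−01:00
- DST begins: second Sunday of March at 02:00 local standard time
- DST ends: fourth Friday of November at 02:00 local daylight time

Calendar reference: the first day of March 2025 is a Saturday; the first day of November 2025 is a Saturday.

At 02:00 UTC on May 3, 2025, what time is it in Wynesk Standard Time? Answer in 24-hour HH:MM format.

01:00

1 March 2025 is a Saturday, so the first Sunday is March 2 and the second is March 9.
1 November 2025 is a Saturday, so the first Friday is November 7 and the fourth is November 28.
At the standard offset (UTC−02:00), 02:00 UTC − 2h = 00:00 Wynesk Standard Time standard time.
Daylight saving runs 9 March – 28 November; the standard-time date in Wynesk Standard Time, May 3, 2025, is inside that window, so Wynesk Standard Time is at UTC−01:00.
02:00 UTC − 1h = 01:00 local.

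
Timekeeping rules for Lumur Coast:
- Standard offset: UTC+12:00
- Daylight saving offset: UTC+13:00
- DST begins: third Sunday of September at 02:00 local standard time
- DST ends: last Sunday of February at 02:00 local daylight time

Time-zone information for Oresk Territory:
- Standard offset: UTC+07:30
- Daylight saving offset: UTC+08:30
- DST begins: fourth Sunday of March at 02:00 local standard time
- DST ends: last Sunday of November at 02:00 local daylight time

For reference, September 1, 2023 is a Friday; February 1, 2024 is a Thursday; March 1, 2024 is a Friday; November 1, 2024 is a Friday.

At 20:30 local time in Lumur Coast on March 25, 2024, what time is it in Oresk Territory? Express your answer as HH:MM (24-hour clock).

17:00

1 September 2023 is a Friday, so the first Sunday is September 3 and the third is September 17.
1 February 2024 is a Thursday, so Sundays fall on 4, 11, 18, 25; the last is February 25.
March 25, 2024 is outside the daylight-saving period (17 September 2023 – 25 February 2024), so Lumur Coast is on standard time, UTC+12:00.
20:30 Lumur Coast − 12h = 08:30 UTC.
1 March 2024 is a Friday, so the first Sunday is March 3 and the fourth is March 24.
1 November 2024 is a Friday, so Sundays fall on 3, 10, 17, 24; the last is November 24.
At the standard offset (UTC+07:30), 08:30 UTC + 7h30m = 16:00 Oresk Territory standard time.
The standard-time date in Oresk Territory, March 25, 2024, falls between 24 March and 24 November, so daylight saving is in effect and Oresk Territory is at UTC+08:30.
08:30 UTC + 8h30m = 17:00 Oresk Territory.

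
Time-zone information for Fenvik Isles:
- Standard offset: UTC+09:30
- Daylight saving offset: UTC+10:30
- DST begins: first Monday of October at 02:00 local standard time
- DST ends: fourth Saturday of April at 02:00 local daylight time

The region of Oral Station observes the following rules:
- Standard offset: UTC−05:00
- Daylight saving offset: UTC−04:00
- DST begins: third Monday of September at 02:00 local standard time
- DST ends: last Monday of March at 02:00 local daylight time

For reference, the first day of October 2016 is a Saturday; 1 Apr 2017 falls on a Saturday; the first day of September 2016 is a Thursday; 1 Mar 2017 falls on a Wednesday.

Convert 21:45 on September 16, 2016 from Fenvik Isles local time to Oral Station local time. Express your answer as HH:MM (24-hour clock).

07:15

1 October 2016 is a Saturday, so the first Monday is October 3.
1 April 2017 is a Saturday, so the first Saturday is April 1 and the fourth is April 22.
Daylight saving runs 3 October 2016 – 22 April 2017; September 16, 2016 is outside that window, so Fenvik Isles is on standard time at UTC+09:30.
21:45 Fenvik Isles − 9h30m = 12:15 UTC.
1 September 2016 is a Thursday, so the first Monday is September 5 and the third is September 19.
1 March 2017 is a Wednesday, so Mondays fall on 6, 13, 20, 27; the last is March 27.
At the standard offset (UTC−05:00), 12:15 UTC − 5h = 07:15 Oral Station standard time.
The standard-time date in Oral Station, September 16, 2016, is outside the daylight-saving period (19 September 2016 – 27 March 2017), so Oral Station is on standard time, UTC−05:00.
12:15 UTC − 5h = 07:15 Oral Station.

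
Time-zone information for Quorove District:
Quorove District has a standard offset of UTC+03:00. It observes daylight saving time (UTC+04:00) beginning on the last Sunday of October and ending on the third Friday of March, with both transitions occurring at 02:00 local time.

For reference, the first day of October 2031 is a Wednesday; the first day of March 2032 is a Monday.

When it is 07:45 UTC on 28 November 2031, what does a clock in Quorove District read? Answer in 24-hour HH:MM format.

1 October 2031 is a Wednesday, so Sundays fall on 5, 12, 19, 26; the last is October 26.
1 March 2032 is a Monday, so the first Friday is March 5 and the third is March 19.
At the standard offset (UTC+03:00), 07:45 UTC + 3h = 10:45 Quorove District standard time.
The standard-time date in Quorove District, 28 November 2031, falls between 26 October 2031 and 19 March 2032, so daylight saving is in effect and Quorove District is at UTC+04:00.
07:45 UTC + 4h = 11:45 local.

11:45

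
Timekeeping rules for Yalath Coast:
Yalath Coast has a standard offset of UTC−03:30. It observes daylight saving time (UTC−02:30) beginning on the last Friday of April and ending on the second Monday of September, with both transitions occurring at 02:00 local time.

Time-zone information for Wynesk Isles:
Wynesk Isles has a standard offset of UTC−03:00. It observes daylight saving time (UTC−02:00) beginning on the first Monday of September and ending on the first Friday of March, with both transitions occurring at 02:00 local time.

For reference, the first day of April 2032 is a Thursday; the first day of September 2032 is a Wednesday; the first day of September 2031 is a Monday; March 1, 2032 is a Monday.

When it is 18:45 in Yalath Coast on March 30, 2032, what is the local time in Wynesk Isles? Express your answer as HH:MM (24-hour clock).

1 April 2032 is a Thursday, so Fridays fall on 2, 9, 16, 23, 30; the last is April 30.
1 September 2032 is a Wednesday, so the first Monday is September 6 and the second is September 13.
March 30, 2032 does not fall between 30 April and 13 September, so daylight saving is not in effect and Yalath Coast is at UTC−03:30.
18:45 Yalath Coast + 3h30m = 22:15 UTC.
1 September 2031 is a Monday, so the first Monday is September 1.
1 March 2032 is a Monday, so the first Friday is March 5.
At the standard offset (UTC−03:00), 22:15 UTC − 3h = 19:15 Wynesk Isles standard time.
Daylight saving runs 1 September 2031 – 5 March 2032; the standard-time date in Wynesk Isles, March 30, 2032, is outside that window, so Wynesk Isles is on standard time at UTC−03:00.
22:15 UTC − 3h = 19:15 Wynesk Isles.

19:15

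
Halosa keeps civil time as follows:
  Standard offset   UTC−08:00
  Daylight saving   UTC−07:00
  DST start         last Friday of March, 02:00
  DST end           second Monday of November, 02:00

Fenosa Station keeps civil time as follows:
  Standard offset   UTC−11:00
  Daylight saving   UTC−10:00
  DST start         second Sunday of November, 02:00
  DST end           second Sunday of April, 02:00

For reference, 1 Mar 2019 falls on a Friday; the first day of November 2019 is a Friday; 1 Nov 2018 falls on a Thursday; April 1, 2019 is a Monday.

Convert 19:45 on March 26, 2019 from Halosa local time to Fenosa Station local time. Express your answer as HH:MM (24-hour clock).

17:45

1 March 2019 is a Friday, so Fridays fall on 1, 8, 15, 22, 29; the last is March 29.
1 November 2019 is a Friday, so the first Monday is November 4 and the second is November 11.
March 26, 2019 does not fall between 29 March and 11 November, so daylight saving is not in effect and Halosa is at UTC−08:00.
19:45 Halosa + 8h = 03:45 UTC (rolling into the next day, 27 March 2019).
1 November 2018 is a Thursday, so the first Sunday is November 4 and the second is November 11.
1 April 2019 is a Monday, so the first Sunday is April 7 and the second is April 14.
At the standard offset (UTC−11:00), 03:45 UTC − 11h = 16:45 Fenosa Station standard time (rolling into the previous day, 26 March 2019).
The standard-time date in Fenosa Station, March 26, 2019, falls between 11 November 2018 and 14 April 2019, so daylight saving is in effect and Fenosa Station is at UTC−10:00.
03:45 UTC − 10h = 17:45 Fenosa Station (rolling into the previous day, 26 March 2019).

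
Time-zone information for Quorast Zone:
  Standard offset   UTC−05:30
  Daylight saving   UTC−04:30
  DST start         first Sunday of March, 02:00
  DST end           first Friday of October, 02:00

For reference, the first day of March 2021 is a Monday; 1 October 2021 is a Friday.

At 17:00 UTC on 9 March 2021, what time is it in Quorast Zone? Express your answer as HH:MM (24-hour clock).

12:30

1 March 2021 is a Monday, so the first Sunday is March 7.
1 October 2021 is a Friday, so the first Friday is October 1.
At the standard offset (UTC−05:30), 17:00 UTC − 5h30m = 11:30 Quorast Zone standard time.
The standard-time date in Quorast Zone, 9 March 2021, falls between 7 March and 1 October, so daylight saving is in effect and Quorast Zone is at UTC−04:30.
17:00 UTC − 4h30m = 12:30 local.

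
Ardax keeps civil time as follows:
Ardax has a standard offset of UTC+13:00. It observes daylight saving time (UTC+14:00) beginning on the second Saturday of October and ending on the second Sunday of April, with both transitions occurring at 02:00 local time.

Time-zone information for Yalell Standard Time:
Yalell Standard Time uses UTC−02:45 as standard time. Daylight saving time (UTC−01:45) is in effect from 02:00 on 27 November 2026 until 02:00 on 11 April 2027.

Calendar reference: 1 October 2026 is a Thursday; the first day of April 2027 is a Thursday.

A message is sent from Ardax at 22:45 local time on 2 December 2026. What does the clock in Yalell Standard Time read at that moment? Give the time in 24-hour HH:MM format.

1 October 2026 is a Thursday, so the first Saturday is October 3 and the second is October 10.
1 April 2027 is a Thursday, so the first Sunday is April 4 and the second is April 11.
2 December 2026 lies within the daylight-saving period (10 October 2026 – 11 April 2027), so Ardax is on daylight time, UTC+14:00.
22:45 Ardax − 14h = 08:45 UTC.
At the standard offset (UTC−02:45), 08:45 UTC − 2h45m = 06:00 Yalell Standard Time standard time.
The standard-time date in Yalell Standard Time, 2 December 2026, lies within the daylight-saving period (27 November 2026 – 11 April 2027), so Yalell Standard Time is on daylight time, UTC−01:45.
08:45 UTC − 1h45m = 07:00 Yalell Standard Time.

07:00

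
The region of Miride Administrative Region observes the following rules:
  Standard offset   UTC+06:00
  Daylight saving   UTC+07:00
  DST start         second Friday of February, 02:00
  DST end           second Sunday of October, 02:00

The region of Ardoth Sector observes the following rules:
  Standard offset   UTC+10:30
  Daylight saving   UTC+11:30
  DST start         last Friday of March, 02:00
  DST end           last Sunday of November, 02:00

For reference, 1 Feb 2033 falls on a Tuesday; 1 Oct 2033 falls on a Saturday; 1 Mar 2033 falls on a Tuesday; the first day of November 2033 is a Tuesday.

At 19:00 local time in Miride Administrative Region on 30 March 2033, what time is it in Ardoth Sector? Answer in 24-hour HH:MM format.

23:30

1 February 2033 is a Tuesday, so the first Friday is February 4 and the second is February 11.
1 October 2033 is a Saturday, so the first Sunday is October 2 and the second is October 9.
Daylight saving runs 11 February – 9 October; 30 March 2033 is inside that window, so Miride Administrative Region is at UTC+07:00.
19:00 Miride Administrative Region − 7h = 12:00 UTC.
1 March 2033 is a Tuesday, so Fridays fall on 4, 11, 18, 25; the last is March 25.
1 November 2033 is a Tuesday, so Sundays fall on 6, 13, 20, 27; the last is November 27.
At the standard offset (UTC+10:30), 12:00 UTC + 10h30m = 22:30 Ardoth Sector standard time.
The standard-time date in Ardoth Sector, 30 March 2033, lies within the daylight-saving period (25 March – 27 November), so Ardoth Sector is on daylight time, UTC+11:30.
12:00 UTC + 11h30m = 23:30 Ardoth Sector.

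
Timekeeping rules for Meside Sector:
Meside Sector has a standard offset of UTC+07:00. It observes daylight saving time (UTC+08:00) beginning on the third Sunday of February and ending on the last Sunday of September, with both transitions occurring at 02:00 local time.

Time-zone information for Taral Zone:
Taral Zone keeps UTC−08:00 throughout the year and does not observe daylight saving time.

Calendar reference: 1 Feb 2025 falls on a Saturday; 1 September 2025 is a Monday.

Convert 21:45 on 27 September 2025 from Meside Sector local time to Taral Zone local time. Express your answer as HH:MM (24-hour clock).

1 February 2025 is a Saturday, so the first Sunday is February 2 and the third is February 16.
1 September 2025 is a Monday, so Sundays fall on 7, 14, 21, 28; the last is September 28.
27 September 2025 falls between 16 February and 28 September, so daylight saving is in effect and Meside Sector is at UTC+08:00.
21:45 Meside Sector − 8h = 13:45 UTC.
Taral Zone has no daylight saving, so its offset is UTC−08:00 year-round.
13:45 UTC − 8h = 05:45 Taral Zone.

05:45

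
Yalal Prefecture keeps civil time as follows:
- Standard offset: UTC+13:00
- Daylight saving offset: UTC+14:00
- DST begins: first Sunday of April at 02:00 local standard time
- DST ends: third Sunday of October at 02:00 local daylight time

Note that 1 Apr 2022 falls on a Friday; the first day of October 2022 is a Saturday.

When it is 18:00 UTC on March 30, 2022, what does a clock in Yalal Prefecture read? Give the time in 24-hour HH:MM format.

07:00

1 April 2022 is a Friday, so the first Sunday is April 3.
1 October 2022 is a Saturday, so the first Sunday is October 2 and the third is October 16.
At the standard offset (UTC+13:00), 18:00 UTC + 13h = 07:00 Yalal Prefecture standard time (rolling into the next day, 31 March 2022).
The standard-time date in Yalal Prefecture, March 31, 2022, is outside the daylight-saving period (3 April – 16 October), so Yalal Prefecture is on standard time, UTC+13:00.
18:00 UTC + 13h = 07:00 local (rolling into the next day, 31 March 2022).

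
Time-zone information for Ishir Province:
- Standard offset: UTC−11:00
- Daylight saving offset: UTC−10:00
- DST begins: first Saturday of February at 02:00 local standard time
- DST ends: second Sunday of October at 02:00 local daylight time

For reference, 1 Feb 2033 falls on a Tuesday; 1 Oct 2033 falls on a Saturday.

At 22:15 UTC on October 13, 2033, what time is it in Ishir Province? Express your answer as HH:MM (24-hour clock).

11:15

1 February 2033 is a Tuesday, so the first Saturday is February 5.
1 October 2033 is a Saturday, so the first Sunday is October 2 and the second is October 9.
At the standard offset (UTC−11:00), 22:15 UTC − 11h = 11:15 Ishir Province standard time.
Daylight saving runs 5 February – 9 October; the standard-time date in Ishir Province, October 13, 2033, is outside that window, so Ishir Province is on standard time at UTC−11:00.
22:15 UTC − 11h = 11:15 local.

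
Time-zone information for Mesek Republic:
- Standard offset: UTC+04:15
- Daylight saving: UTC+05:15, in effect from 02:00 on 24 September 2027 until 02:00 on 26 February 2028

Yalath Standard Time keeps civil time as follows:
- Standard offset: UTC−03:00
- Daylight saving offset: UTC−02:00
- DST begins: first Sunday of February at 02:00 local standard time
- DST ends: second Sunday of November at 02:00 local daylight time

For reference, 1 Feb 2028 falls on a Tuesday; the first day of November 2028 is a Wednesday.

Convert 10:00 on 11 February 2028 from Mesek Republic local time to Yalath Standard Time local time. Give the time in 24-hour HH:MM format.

11 February 2028 lies within the daylight-saving period (24 September 2027 – 26 February 2028), so Mesek Republic is on daylight time, UTC+05:15.
10:00 Mesek Republic − 5h15m = 04:45 UTC.
1 February 2028 is a Tuesday, so the first Sunday is February 6.
1 November 2028 is a Wednesday, so the first Sunday is November 5 and the second is November 12.
At the standard offset (UTC−03:00), 04:45 UTC − 3h = 01:45 Yalath Standard Time standard time.
The standard-time date in Yalath Standard Time, 11 February 2028, falls between 6 February and 12 November, so daylight saving is in effect and Yalath Standard Time is at UTC−02:00.
04:45 UTC − 2h = 02:45 Yalath Standard Time.

02:45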